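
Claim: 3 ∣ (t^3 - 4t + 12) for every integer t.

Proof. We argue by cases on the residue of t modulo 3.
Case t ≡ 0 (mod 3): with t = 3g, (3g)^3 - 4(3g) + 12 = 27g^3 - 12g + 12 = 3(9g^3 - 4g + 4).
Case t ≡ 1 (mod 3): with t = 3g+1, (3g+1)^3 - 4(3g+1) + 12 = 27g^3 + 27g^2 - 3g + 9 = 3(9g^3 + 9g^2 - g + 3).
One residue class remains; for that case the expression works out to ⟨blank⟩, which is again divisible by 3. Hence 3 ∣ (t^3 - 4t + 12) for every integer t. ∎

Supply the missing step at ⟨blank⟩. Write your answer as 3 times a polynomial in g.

3(9g^3 + 18g^2 + 8g + 4)

Only t ≡ 2 (mod 3) is unaccounted for. Put t = 3g+2:
(3g+2)^3 - 4(3g+2) + 12 expands to 27g^3 + 54g^2 + 24g + 12,
and factoring out 3 leaves 3(9g^3 + 18g^2 + 8g + 4).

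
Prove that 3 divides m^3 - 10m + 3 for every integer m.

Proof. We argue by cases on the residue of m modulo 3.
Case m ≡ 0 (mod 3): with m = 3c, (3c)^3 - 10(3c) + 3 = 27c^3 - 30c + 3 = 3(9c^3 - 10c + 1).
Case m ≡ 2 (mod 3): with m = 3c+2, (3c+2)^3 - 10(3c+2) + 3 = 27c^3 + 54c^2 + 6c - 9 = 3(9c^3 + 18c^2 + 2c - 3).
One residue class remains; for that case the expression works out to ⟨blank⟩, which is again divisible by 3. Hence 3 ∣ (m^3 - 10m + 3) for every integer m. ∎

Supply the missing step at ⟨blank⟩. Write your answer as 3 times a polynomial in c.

3(9c^3 + 9c^2 - 7c - 2)

Only m ≡ 1 (mod 3) is unaccounted for. Put m = 3c+1:
(3c+1)^3 - 10(3c+1) + 3 expands to 27c^3 + 27c^2 - 21c - 6,
and factoring out 3 leaves 3(9c^3 + 9c^2 - 7c - 2).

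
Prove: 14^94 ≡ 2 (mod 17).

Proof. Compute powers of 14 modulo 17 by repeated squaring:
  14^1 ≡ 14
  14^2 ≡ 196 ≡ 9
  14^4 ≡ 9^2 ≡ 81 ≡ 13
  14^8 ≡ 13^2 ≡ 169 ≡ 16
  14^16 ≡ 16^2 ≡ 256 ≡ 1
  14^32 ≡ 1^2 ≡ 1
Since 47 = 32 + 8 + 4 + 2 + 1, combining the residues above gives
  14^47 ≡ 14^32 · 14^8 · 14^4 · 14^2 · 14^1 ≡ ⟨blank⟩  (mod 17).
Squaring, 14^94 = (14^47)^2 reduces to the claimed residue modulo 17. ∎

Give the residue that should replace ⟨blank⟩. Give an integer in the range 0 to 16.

11

14^32 · 14^8 · 14^4 · 14^2 · 14^1 ≡ 1 · 16 · 13 · 9 · 14 = 26208.
26208 mod 17 = 11, so 14^47 ≡ 11 (mod 17).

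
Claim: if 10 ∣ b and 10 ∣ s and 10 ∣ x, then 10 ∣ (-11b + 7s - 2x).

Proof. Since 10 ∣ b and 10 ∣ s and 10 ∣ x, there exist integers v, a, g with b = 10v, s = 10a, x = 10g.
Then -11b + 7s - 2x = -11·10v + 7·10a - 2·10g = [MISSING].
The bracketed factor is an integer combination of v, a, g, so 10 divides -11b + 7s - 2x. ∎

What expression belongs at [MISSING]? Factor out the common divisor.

Each term has a factor of 10: -11·10v + 7·10a - 2·10g = 10·(7a - 2g - 11v).
Since 7a - 2g - 11v is an integer, 10 ∣ (-11b + 7s - 2x).

10(7a - 2g - 11v)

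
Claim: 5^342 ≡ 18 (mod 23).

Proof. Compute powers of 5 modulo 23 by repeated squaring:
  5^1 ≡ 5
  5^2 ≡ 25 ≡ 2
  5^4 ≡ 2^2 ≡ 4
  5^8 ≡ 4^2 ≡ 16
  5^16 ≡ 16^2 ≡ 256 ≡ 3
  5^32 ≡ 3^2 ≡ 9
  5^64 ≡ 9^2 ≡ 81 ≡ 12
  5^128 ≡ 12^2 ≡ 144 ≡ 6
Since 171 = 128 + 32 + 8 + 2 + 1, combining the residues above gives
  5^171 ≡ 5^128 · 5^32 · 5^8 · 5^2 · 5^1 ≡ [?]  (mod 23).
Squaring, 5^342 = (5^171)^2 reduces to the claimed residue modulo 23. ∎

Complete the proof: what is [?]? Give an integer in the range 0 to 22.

15

Multiply the listed residues: 6 · 9 · 16 · 2 · 5 = 54 → 864 → 1728 → 8640.
Reducing modulo 23: 8640 = 375·23 + 15, so 5^171 ≡ 15.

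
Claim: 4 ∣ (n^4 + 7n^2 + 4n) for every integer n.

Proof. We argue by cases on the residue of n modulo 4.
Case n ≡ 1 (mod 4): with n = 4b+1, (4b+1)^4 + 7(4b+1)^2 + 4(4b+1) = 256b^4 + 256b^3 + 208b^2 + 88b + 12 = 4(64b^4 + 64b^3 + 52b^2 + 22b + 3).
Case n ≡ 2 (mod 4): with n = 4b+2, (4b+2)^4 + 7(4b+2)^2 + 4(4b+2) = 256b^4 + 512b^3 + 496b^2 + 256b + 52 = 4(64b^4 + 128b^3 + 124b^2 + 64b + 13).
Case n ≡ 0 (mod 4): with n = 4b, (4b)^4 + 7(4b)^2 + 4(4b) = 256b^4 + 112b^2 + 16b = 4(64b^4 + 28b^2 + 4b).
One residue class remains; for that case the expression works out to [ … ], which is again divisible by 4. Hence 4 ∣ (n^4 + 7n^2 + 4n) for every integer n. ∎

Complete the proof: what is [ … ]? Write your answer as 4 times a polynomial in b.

4(64b^4 + 192b^3 + 244b^2 + 154b + 39)

The residues treated are {1, 2, 0}, so the missing case is n ≡ 3 (mod 4); write n = 4b+3.
Then (4b+3)^4 + 7(4b+3)^2 + 4(4b+3) = 256b^4 + 768b^3 + 976b^2 + 616b + 156 = 4(64b^4 + 192b^3 + 244b^2 + 154b + 39).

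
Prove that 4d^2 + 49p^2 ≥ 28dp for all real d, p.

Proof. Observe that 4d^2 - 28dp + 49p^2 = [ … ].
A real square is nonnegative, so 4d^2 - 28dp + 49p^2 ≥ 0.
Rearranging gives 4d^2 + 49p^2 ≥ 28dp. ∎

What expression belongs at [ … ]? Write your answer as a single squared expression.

4d^2 - 28dp + 49p^2 is a perfect-square trinomial: the outer terms are (2d)^2 and (7p)^2, and the cross term is -2·2d·7p.
So 4d^2 - 28dp + 49p^2 = (2d - 7p)^2 ≥ 0.

(2d - 7p)^2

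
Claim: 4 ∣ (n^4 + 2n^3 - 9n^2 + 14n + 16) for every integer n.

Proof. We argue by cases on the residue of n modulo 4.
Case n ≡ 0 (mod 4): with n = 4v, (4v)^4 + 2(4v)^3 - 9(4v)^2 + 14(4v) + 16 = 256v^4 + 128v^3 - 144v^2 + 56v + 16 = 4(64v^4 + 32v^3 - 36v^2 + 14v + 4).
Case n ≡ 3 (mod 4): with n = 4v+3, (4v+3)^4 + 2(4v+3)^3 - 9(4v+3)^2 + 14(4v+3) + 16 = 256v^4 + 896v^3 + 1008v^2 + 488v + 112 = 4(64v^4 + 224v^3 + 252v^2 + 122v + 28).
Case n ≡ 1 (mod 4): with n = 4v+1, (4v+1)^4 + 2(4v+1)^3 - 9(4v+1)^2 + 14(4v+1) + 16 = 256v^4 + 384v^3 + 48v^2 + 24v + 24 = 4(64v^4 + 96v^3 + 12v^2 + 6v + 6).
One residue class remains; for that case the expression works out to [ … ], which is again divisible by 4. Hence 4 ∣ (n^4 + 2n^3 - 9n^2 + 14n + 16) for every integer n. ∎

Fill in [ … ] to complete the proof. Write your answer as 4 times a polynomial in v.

4(64v^4 + 160v^3 + 108v^2 + 34v + 10)

The residues treated are {0, 3, 1}, so the missing case is n ≡ 2 (mod 4); write n = 4v+2.
Then (4v+2)^4 + 2(4v+2)^3 - 9(4v+2)^2 + 14(4v+2) + 16 = 256v^4 + 640v^3 + 432v^2 + 136v + 40 = 4(64v^4 + 160v^3 + 108v^2 + 34v + 10).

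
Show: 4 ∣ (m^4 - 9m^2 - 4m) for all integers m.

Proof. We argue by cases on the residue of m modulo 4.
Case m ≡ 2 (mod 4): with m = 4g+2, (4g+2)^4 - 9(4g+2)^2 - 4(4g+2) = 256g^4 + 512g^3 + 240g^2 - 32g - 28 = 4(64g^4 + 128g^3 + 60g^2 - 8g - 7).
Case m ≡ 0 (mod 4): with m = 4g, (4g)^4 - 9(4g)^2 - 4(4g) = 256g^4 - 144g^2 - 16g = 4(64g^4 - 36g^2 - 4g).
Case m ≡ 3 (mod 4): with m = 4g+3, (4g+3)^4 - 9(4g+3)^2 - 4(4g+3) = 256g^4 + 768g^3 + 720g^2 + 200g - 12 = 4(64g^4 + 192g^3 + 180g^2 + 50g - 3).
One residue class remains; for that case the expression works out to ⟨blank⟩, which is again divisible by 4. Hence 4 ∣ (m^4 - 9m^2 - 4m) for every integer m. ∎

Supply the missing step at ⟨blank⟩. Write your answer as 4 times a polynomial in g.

The residues treated are {2, 0, 3}, so the missing case is m ≡ 1 (mod 4); write m = 4g+1.
Then (4g+1)^4 - 9(4g+1)^2 - 4(4g+1) = 256g^4 + 256g^3 - 48g^2 - 72g - 12 = 4(64g^4 + 64g^3 - 12g^2 - 18g - 3).

4(64g^4 + 64g^3 - 12g^2 - 18g - 3)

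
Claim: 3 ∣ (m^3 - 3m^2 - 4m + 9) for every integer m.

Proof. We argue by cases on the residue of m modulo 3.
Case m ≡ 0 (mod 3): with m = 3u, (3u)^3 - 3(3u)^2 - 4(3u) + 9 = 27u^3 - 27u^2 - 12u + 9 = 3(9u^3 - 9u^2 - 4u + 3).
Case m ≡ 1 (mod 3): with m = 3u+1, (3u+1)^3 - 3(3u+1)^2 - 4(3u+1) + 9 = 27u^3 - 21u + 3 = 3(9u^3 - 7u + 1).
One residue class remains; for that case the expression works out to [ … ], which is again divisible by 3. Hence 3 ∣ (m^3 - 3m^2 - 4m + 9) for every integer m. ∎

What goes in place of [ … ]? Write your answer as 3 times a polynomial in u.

The residues treated are {0, 1}, so the missing case is m ≡ 2 (mod 3); write m = 3u+2.
Then (3u+2)^3 - 3(3u+2)^2 - 4(3u+2) + 9 = 27u^3 + 27u^2 - 12u - 3 = 3(9u^3 + 9u^2 - 4u - 1).

3(9u^3 + 9u^2 - 4u - 1)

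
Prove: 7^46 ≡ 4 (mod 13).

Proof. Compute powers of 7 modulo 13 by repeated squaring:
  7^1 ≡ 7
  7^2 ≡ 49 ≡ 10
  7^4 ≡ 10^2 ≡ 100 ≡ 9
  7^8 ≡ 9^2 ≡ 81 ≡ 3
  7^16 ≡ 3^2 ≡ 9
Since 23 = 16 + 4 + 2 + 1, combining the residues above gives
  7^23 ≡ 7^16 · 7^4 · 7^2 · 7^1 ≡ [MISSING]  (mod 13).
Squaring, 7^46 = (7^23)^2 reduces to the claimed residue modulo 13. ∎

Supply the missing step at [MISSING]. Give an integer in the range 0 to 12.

7^16 · 7^4 · 7^2 · 7^1 ≡ 9 · 9 · 10 · 7 = 5670.
5670 mod 13 = 2, so 7^23 ≡ 2 (mod 13).

2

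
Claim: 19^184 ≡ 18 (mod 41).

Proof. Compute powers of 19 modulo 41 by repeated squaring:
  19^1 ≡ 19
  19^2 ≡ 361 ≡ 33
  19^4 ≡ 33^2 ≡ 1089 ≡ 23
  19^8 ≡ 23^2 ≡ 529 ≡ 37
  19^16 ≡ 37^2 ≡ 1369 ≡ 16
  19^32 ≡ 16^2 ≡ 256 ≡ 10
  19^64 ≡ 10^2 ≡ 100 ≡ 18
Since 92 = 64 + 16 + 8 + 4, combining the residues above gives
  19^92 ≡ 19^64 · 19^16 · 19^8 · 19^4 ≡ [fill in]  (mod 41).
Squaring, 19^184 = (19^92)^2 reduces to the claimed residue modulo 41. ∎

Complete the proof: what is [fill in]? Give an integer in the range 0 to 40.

19^64 · 19^16 · 19^8 · 19^4 ≡ 18 · 16 · 37 · 23 = 245088.
245088 mod 41 = 31, so 19^92 ≡ 31 (mod 41).

31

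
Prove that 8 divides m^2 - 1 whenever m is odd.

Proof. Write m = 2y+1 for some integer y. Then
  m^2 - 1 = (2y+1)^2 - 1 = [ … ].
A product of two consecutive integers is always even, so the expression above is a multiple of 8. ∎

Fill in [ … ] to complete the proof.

(2y+1)^2 - 1 = 4y^2 + 4y + 1 - 1 = 4y^2 + 4y = 4y(y+1).
Since y and y+1 are consecutive, y(y+1) is even, and 4·(even) is a multiple of 8.

4y(y + 1)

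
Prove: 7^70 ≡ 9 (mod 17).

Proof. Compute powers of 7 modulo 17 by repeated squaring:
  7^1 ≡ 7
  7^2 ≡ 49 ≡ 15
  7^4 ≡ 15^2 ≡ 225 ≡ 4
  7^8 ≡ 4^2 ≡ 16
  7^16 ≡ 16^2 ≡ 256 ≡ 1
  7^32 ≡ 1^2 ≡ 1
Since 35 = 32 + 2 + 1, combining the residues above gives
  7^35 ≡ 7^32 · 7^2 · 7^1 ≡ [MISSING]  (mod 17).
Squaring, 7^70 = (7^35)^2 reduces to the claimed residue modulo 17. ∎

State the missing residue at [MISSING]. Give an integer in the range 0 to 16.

3

Multiply the listed residues: 1 · 15 · 7 = 15 → 105.
Reducing modulo 17: 105 = 6·17 + 3, so 7^35 ≡ 3.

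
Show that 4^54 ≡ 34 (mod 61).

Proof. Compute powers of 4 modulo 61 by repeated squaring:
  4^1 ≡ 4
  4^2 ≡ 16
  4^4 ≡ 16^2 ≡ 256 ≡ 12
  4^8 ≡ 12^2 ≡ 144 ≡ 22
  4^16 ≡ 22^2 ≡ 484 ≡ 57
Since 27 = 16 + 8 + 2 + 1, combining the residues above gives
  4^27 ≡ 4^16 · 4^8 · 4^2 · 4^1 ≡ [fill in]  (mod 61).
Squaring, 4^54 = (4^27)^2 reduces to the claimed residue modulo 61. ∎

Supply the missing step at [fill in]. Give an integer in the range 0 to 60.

41

Multiply the listed residues: 57 · 22 · 16 · 4 = 1254 → 20064 → 80256.
Reducing modulo 61: 80256 = 1315·61 + 41, so 4^27 ≡ 41.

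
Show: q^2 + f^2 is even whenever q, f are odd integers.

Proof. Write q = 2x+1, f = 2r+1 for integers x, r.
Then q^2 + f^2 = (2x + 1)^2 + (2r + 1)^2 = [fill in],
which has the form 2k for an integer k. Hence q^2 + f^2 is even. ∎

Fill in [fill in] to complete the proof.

2(2r^2 + 2r + 2x^2 + 2x + 1)

(2x + 1)^2 + (2r + 1)^2 = 4r^2 + 4r + 4x^2 + 4x + 2
= 2(2r^2 + 2r + 2x^2 + 2x + 1).
Since 2r^2 + 2r + 2x^2 + 2x + 1 is an integer, the sum of squares is of the form 2k for an integer k.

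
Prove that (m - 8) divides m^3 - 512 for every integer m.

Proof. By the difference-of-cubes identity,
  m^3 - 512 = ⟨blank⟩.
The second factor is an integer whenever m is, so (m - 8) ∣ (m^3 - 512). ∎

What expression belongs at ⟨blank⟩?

a^3 - b^3 = (a - b)(a^2 + ab + b^2). With a = m, b = 8:
m^3 - 512 = (m - 8)(m^2 + 8m + 64).

(m - 8)(m^2 + 8m + 64)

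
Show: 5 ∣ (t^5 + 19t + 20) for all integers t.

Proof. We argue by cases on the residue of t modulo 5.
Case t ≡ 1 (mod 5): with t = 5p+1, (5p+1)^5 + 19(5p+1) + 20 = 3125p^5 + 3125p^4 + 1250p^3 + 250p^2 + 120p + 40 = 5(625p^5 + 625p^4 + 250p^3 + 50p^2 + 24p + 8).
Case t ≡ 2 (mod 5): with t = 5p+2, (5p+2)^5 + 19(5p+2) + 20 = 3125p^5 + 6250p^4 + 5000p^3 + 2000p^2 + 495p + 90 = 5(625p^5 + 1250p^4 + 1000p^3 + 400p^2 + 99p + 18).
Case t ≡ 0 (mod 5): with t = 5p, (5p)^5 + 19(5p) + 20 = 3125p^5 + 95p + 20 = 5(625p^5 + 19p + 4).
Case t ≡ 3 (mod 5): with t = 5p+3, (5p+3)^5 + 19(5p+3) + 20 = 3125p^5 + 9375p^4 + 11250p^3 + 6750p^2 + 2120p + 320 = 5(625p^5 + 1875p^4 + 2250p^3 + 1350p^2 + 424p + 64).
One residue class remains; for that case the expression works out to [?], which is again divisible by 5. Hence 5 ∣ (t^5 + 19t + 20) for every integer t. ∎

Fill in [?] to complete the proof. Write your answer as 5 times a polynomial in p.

Only t ≡ 4 (mod 5) is unaccounted for. Put t = 5p+4:
(5p+4)^5 + 19(5p+4) + 20 expands to 3125p^5 + 12500p^4 + 20000p^3 + 16000p^2 + 6495p + 1120,
and factoring out 5 leaves 5(625p^5 + 2500p^4 + 4000p^3 + 3200p^2 + 1299p + 224).

5(625p^5 + 2500p^4 + 4000p^3 + 3200p^2 + 1299p + 224)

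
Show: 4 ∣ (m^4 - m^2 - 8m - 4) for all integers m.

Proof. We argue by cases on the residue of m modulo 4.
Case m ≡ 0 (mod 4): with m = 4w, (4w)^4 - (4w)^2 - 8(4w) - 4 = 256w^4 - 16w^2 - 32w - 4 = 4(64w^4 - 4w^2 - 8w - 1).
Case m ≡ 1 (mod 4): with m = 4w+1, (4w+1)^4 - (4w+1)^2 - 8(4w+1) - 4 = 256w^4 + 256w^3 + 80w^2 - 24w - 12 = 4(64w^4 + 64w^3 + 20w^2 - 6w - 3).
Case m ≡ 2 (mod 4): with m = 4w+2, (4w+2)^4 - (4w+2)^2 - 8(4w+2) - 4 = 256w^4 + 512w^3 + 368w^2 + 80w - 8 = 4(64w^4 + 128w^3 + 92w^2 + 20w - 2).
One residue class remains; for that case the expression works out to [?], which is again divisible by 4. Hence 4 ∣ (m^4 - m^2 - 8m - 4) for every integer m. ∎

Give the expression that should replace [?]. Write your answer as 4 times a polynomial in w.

Only m ≡ 3 (mod 4) is unaccounted for. Put m = 4w+3:
(4w+3)^4 - (4w+3)^2 - 8(4w+3) - 4 expands to 256w^4 + 768w^3 + 848w^2 + 376w + 44,
and factoring out 4 leaves 4(64w^4 + 192w^3 + 212w^2 + 94w + 11).

4(64w^4 + 192w^3 + 212w^2 + 94w + 11)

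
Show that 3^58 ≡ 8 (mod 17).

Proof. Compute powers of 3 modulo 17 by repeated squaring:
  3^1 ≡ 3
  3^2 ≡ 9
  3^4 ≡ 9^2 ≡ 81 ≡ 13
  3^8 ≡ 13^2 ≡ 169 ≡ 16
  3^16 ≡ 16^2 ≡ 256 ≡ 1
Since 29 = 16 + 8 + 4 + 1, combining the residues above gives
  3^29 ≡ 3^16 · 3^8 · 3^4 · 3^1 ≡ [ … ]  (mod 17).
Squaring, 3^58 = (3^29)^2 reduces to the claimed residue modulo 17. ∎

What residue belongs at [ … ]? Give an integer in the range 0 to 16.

12

3^16 · 3^8 · 3^4 · 3^1 ≡ 1 · 16 · 13 · 3 = 624.
624 mod 17 = 12, so 3^29 ≡ 12 (mod 17).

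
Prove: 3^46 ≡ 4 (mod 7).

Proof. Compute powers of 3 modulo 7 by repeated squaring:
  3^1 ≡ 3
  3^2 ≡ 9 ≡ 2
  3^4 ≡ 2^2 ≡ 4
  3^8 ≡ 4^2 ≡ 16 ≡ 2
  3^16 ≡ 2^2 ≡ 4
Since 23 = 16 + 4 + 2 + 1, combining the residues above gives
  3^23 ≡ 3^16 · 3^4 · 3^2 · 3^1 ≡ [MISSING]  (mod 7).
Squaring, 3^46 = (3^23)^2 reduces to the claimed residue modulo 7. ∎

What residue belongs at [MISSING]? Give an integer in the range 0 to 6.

3^16 · 3^4 · 3^2 · 3^1 ≡ 4 · 4 · 2 · 3 = 96.
96 mod 7 = 5, so 3^23 ≡ 5 (mod 7).

5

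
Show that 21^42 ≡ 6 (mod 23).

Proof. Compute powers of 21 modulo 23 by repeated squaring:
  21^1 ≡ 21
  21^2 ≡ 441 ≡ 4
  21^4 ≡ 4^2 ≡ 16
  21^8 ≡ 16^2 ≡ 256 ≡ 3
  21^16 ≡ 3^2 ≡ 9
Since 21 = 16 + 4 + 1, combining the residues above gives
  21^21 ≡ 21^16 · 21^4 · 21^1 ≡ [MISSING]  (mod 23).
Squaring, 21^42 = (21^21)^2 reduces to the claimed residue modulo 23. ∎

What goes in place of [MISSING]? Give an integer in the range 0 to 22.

11

21^16 · 21^4 · 21^1 ≡ 9 · 16 · 21 = 3024.
3024 mod 23 = 11, so 21^21 ≡ 11 (mod 23).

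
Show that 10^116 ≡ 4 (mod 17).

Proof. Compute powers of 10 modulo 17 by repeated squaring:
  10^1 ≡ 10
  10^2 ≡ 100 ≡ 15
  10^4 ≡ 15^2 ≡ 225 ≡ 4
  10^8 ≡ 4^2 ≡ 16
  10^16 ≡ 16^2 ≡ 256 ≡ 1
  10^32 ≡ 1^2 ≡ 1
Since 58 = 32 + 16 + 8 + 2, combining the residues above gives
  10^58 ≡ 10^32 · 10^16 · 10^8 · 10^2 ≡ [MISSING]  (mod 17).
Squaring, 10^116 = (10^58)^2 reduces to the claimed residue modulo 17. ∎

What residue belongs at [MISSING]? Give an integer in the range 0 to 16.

10^32 · 10^16 · 10^8 · 10^2 ≡ 1 · 1 · 16 · 15 = 240.
240 mod 17 = 2, so 10^58 ≡ 2 (mod 17).

2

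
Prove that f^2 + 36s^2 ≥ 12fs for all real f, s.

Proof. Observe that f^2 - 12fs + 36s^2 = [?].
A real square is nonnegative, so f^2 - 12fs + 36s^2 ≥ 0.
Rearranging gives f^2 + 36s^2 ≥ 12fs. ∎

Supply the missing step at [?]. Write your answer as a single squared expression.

f^2 - 12fs + 36s^2 is a perfect-square trinomial: the outer terms are (f)^2 and (6s)^2, and the cross term is -2·f·6s.
So f^2 - 12fs + 36s^2 = (f - 6s)^2 ≥ 0.

(f - 6s)^2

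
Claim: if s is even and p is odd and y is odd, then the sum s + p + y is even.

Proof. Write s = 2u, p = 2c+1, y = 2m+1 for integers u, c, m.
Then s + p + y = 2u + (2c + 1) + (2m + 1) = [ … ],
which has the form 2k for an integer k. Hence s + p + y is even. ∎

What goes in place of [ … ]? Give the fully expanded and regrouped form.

2(c + m + u + 1)

2u + (2c + 1) + (2m + 1) = 2c + 2m + 2u + 2
= 2(c + m + u + 1).
Since c + m + u + 1 is an integer, the sum is of the form 2k for an integer k.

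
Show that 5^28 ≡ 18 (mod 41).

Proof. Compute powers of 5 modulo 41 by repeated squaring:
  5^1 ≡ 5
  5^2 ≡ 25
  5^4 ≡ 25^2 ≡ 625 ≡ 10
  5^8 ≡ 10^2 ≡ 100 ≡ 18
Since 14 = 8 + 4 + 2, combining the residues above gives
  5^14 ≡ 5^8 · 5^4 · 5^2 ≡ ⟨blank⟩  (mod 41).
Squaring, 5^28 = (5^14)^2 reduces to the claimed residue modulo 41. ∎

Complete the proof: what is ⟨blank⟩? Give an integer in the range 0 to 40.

31

5^8 · 5^4 · 5^2 ≡ 18 · 10 · 25 = 4500.
4500 mod 41 = 31, so 5^14 ≡ 31 (mod 41).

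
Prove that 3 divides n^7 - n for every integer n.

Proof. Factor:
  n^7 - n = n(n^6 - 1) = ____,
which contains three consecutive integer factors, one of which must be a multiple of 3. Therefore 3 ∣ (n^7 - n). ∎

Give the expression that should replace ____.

(n - 1)n(n + 1)(n^4 + n^2 + 1)

n^6 - 1 = (n^2 - 1)(n^4 + n^2 + 1), and n^2 - 1 = (n-1)(n+1).
So n(n^6 - 1) = (n - 1)n(n + 1)(n^4 + n^2 + 1).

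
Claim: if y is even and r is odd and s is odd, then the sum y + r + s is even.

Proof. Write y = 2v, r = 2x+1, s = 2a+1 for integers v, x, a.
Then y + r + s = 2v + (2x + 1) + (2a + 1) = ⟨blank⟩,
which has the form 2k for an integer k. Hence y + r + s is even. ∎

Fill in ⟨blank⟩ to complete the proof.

2v + (2x + 1) + (2a + 1) = 2a + 2v + 2x + 2
= 2(a + v + x + 1).
Since a + v + x + 1 is an integer, the sum is of the form 2k for an integer k.

2(a + v + x + 1)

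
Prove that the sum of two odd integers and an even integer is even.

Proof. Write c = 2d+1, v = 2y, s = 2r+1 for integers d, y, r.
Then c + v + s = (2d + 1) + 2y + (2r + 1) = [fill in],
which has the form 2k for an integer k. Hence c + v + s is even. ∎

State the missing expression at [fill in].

(2d + 1) + 2y + (2r + 1) = 2d + 2r + 2y + 2
= 2(d + r + y + 1).
Since d + r + y + 1 is an integer, the sum is of the form 2k for an integer k.

2(d + r + y + 1)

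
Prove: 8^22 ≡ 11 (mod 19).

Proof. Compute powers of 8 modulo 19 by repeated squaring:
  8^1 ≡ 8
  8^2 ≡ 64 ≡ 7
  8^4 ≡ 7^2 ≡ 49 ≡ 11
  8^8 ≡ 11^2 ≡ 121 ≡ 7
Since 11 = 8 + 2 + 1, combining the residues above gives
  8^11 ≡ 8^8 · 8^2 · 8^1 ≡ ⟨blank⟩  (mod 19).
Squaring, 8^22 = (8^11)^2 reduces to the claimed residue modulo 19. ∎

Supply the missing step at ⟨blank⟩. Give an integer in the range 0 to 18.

8^8 · 8^2 · 8^1 ≡ 7 · 7 · 8 = 392.
392 mod 19 = 12, so 8^11 ≡ 12 (mod 19).

12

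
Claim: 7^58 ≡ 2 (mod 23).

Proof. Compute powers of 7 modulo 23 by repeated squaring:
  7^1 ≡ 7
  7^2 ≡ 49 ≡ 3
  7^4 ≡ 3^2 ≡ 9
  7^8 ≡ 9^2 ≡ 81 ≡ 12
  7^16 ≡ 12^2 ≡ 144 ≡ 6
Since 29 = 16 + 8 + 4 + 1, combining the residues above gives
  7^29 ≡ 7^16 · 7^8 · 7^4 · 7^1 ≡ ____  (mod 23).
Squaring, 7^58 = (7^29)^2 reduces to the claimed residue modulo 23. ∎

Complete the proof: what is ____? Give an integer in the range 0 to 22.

5

7^16 · 7^8 · 7^4 · 7^1 ≡ 6 · 12 · 9 · 7 = 4536.
4536 mod 23 = 5, so 7^29 ≡ 5 (mod 23).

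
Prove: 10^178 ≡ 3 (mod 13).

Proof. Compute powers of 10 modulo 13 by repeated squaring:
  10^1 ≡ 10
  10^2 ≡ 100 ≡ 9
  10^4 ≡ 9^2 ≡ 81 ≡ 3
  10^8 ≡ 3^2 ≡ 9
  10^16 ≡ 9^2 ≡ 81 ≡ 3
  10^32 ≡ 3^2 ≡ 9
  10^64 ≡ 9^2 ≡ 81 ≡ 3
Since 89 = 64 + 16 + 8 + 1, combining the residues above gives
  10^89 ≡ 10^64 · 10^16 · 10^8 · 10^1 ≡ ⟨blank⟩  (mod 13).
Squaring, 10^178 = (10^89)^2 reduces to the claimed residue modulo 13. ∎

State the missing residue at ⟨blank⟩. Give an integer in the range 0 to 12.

Multiply the listed residues: 3 · 3 · 9 · 10 = 9 → 81 → 810.
Reducing modulo 13: 810 = 62·13 + 4, so 10^89 ≡ 4.

4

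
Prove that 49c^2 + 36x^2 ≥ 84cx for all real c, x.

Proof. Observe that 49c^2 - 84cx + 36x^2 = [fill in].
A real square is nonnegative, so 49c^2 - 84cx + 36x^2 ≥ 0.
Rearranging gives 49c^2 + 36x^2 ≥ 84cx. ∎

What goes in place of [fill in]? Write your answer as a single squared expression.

(7c - 6x)^2

The leading and trailing coefficients are 7^2 and 6^2, and 84 = 2·7·6, so the trinomial is (7c - 6x)^2.
Hence 49c^2 - 84cx + 36x^2 ≥ 0.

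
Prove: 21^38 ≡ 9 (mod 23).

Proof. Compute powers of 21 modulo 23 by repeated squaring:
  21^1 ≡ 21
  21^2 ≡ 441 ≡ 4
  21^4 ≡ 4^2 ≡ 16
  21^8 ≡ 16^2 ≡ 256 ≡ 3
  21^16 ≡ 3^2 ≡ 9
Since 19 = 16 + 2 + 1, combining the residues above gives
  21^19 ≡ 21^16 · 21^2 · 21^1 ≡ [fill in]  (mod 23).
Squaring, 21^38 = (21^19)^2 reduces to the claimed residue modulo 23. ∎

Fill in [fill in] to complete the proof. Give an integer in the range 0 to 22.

21^16 · 21^2 · 21^1 ≡ 9 · 4 · 21 = 756.
756 mod 23 = 20, so 21^19 ≡ 20 (mod 23).

20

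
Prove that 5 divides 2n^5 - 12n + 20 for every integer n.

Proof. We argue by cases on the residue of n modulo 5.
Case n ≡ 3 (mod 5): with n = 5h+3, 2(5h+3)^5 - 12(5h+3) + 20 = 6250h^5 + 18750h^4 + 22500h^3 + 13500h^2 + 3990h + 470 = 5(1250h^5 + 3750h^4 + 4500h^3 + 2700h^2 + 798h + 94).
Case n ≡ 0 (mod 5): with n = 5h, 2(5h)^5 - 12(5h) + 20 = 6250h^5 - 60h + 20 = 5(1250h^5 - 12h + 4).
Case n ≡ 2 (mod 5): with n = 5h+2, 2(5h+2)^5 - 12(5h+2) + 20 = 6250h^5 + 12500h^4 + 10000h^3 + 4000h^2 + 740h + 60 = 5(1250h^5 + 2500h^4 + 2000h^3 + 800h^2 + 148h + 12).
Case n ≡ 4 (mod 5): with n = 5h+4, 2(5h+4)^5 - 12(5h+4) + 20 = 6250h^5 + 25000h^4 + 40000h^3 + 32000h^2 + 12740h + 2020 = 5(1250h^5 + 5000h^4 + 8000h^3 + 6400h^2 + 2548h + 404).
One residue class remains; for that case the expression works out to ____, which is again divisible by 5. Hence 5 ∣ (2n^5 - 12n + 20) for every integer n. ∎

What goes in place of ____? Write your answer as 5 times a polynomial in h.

5(1250h^5 + 1250h^4 + 500h^3 + 100h^2 - 2h + 2)

The residues treated are {3, 0, 2, 4}, so the missing case is n ≡ 1 (mod 5); write n = 5h+1.
Then 2(5h+1)^5 - 12(5h+1) + 20 = 6250h^5 + 6250h^4 + 2500h^3 + 500h^2 - 10h + 10 = 5(1250h^5 + 1250h^4 + 500h^3 + 100h^2 - 2h + 2).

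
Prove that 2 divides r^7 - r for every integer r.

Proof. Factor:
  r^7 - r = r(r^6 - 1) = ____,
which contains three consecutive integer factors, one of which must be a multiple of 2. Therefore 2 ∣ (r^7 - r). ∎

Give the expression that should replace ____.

r^6 - 1 = (r^2 - 1)(r^4 + r^2 + 1), and r^2 - 1 = (r-1)(r+1).
So r(r^6 - 1) = (r - 1)r(r + 1)(r^4 + r^2 + 1).

(r - 1)r(r + 1)(r^4 + r^2 + 1)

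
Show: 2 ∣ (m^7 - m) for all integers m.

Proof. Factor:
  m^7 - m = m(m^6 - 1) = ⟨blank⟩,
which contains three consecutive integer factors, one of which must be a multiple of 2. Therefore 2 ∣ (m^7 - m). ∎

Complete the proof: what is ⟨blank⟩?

m^6 - 1 = (m^2 - 1)(m^4 + m^2 + 1), and m^2 - 1 = (m-1)(m+1).
So m(m^6 - 1) = (m - 1)m(m + 1)(m^4 + m^2 + 1).

(m - 1)m(m + 1)(m^4 + m^2 + 1)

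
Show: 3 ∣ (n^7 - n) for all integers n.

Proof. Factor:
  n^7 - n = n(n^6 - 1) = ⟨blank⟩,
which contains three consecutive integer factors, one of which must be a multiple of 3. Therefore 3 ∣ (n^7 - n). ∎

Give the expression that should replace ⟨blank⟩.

(n - 1)n(n + 1)(n^4 + n^2 + 1)

n^6 - 1 = (n^2 - 1)(n^4 + n^2 + 1), and n^2 - 1 = (n-1)(n+1).
So n(n^6 - 1) = (n - 1)n(n + 1)(n^4 + n^2 + 1).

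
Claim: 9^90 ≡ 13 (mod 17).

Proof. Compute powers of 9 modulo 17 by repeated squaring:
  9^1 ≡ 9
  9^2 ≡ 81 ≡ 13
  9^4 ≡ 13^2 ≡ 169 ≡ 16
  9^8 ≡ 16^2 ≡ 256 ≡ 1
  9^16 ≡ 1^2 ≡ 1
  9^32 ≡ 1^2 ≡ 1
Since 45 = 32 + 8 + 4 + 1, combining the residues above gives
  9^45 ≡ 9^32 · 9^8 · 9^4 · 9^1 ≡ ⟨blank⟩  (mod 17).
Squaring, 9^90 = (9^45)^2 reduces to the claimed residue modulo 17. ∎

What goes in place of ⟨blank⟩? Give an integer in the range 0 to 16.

8

Multiply the listed residues: 1 · 1 · 16 · 9 = 1 → 16 → 144.
Reducing modulo 17: 144 = 8·17 + 8, so 9^45 ≡ 8.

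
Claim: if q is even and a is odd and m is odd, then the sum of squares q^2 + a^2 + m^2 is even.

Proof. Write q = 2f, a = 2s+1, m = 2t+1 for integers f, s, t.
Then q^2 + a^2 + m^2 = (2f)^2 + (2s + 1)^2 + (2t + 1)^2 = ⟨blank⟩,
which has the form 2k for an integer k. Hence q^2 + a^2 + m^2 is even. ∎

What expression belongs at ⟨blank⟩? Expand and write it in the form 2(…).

2(2f^2 + 2s^2 + 2s + 2t^2 + 2t + 1)

Expanding: (2f)^2 + (2s + 1)^2 + (2t + 1)^2 = 4f^2 + 4s^2 + 4s + 4t^2 + 4t + 2.
Every term is even; pulling out the factor of 2 gives 2(2f^2 + 2s^2 + 2s + 2t^2 + 2t + 1).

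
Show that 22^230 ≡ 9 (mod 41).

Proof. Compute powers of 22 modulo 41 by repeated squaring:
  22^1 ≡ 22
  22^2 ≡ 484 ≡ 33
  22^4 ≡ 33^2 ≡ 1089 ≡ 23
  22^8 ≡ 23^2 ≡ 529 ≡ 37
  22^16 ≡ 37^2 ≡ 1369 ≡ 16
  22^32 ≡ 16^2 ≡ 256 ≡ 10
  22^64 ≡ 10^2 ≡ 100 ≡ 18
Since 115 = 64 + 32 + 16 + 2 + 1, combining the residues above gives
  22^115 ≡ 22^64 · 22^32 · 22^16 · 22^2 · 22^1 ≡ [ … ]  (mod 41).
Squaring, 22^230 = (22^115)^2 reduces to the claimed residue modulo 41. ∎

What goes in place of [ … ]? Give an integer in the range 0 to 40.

3

Multiply the listed residues: 18 · 10 · 16 · 33 · 22 = 180 → 2880 → 95040 → 2090880.
Reducing modulo 41: 2090880 = 50997·41 + 3, so 22^115 ≡ 3.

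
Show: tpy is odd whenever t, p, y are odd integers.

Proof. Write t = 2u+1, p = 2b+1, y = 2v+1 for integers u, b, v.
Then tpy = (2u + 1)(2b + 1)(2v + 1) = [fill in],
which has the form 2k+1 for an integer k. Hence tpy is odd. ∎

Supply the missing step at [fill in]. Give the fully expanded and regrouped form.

2(4buv + 2bu + 2bv + b + 2uv + u + v) + 1

Expanding: (2u + 1)(2b + 1)(2v + 1) = 8buv + 4bu + 4bv + 2b + 4uv + 2u + 2v + 1.
Every term except the constant is even, so this is 2(4buv + 2bu + 2bv + b + 2uv + u + v) + 1,
and 4buv + 2bu + 2bv + b + 2uv + u + v ∈ ℤ gives the required form.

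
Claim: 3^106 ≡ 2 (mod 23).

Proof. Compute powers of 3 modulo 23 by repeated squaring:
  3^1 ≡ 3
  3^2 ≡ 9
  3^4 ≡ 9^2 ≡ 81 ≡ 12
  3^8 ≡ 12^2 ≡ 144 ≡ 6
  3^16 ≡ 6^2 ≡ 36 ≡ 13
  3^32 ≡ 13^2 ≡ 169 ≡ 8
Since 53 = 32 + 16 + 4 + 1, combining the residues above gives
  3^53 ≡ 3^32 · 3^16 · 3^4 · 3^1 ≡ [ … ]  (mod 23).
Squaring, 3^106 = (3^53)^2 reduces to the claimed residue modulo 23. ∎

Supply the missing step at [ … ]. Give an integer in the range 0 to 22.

18

3^32 · 3^16 · 3^4 · 3^1 ≡ 8 · 13 · 12 · 3 = 3744.
3744 mod 23 = 18, so 3^53 ≡ 18 (mod 23).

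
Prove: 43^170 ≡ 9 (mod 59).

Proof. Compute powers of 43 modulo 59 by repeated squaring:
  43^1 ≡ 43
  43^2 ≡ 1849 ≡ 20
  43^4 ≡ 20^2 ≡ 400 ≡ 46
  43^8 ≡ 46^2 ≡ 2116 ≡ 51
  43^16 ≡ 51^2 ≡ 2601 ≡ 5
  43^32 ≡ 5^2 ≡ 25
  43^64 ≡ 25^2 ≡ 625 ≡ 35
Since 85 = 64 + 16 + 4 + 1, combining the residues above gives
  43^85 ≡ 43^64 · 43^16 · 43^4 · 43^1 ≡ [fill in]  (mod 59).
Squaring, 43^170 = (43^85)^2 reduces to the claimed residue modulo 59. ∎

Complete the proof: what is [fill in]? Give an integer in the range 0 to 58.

56

43^64 · 43^16 · 43^4 · 43^1 ≡ 35 · 5 · 46 · 43 = 346150.
346150 mod 59 = 56, so 43^85 ≡ 56 (mod 59).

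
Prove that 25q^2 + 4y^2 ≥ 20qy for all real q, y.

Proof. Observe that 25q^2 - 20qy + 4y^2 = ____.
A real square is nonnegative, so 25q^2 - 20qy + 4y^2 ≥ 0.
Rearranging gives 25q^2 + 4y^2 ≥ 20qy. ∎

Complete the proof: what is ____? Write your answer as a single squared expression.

The leading and trailing coefficients are 5^2 and 2^2, and 20 = 2·5·2, so the trinomial is (5q - 2y)^2.
Hence 25q^2 - 20qy + 4y^2 ≥ 0.

(5q - 2y)^2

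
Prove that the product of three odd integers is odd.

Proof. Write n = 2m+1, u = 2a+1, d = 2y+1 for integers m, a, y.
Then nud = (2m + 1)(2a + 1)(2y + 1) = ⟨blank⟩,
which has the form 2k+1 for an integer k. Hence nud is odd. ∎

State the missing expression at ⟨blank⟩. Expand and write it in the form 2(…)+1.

Expanding: (2m + 1)(2a + 1)(2y + 1) = 8amy + 4am + 4ay + 2a + 4my + 2m + 2y + 1.
Every term except the constant is even, so this is 2(4amy + 2am + 2ay + a + 2my + m + y) + 1,
and 4amy + 2am + 2ay + a + 2my + m + y ∈ ℤ gives the required form.

2(4amy + 2am + 2ay + a + 2my + m + y) + 1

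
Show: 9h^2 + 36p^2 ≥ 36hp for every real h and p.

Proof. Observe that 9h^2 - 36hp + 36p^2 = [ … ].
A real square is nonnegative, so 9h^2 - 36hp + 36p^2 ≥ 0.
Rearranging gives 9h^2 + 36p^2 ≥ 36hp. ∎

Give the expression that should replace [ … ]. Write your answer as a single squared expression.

(3h - 6p)^2

9h^2 - 36hp + 36p^2 is a perfect-square trinomial: the outer terms are (3h)^2 and (6p)^2, and the cross term is -2·3h·6p.
So 9h^2 - 36hp + 36p^2 = (3h - 6p)^2 ≥ 0.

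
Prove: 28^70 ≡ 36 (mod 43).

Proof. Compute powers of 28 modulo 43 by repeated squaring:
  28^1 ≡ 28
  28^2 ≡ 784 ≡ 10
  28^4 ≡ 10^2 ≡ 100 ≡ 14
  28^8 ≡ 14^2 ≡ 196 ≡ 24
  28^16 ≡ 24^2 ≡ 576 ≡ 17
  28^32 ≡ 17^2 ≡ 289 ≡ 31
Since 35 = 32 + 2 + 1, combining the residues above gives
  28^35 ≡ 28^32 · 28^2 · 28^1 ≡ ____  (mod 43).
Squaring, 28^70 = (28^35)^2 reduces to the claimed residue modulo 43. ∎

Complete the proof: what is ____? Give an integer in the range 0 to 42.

37

Multiply the listed residues: 31 · 10 · 28 = 310 → 8680.
Reducing modulo 43: 8680 = 201·43 + 37, so 28^35 ≡ 37.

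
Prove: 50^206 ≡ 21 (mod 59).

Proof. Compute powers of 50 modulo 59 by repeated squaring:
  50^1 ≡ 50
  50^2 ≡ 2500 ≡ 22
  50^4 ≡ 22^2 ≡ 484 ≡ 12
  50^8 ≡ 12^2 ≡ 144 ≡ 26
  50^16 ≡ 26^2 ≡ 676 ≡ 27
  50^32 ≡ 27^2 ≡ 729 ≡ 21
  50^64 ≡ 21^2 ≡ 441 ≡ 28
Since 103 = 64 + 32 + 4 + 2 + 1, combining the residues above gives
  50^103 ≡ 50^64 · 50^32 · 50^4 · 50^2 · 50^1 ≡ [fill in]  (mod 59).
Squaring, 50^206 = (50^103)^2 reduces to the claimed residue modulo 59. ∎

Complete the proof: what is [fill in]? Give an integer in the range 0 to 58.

Multiply the listed residues: 28 · 21 · 12 · 22 · 50 = 588 → 7056 → 155232 → 7761600.
Reducing modulo 59: 7761600 = 131552·59 + 32, so 50^103 ≡ 32.

32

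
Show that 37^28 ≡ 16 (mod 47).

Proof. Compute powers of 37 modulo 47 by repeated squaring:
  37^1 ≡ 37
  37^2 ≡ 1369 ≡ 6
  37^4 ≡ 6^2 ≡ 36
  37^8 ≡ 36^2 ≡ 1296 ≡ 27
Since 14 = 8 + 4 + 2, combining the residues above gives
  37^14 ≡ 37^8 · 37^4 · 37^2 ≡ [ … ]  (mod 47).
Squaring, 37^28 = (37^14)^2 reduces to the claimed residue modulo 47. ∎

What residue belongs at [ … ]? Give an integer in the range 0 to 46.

Multiply the listed residues: 27 · 36 · 6 = 972 → 5832.
Reducing modulo 47: 5832 = 124·47 + 4, so 37^14 ≡ 4.

4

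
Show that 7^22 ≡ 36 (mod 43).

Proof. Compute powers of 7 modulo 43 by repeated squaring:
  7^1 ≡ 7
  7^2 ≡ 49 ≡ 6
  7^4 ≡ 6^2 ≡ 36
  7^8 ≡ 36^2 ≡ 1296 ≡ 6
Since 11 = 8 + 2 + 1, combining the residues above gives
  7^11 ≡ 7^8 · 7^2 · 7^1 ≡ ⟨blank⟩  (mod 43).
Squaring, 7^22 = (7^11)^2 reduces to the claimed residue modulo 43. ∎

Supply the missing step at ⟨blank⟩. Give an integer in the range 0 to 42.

Multiply the listed residues: 6 · 6 · 7 = 36 → 252.
Reducing modulo 43: 252 = 5·43 + 37, so 7^11 ≡ 37.

37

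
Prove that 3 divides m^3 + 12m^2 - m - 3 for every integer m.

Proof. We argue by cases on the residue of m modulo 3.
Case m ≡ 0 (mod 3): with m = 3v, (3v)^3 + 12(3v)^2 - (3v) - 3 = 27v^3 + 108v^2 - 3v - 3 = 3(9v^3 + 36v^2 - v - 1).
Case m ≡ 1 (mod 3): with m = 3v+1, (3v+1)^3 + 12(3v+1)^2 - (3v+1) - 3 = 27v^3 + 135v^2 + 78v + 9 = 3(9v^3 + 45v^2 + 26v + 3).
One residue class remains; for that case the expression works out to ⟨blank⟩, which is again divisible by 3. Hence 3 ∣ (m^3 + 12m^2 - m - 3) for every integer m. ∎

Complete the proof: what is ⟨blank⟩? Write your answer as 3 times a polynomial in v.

Only m ≡ 2 (mod 3) is unaccounted for. Put m = 3v+2:
(3v+2)^3 + 12(3v+2)^2 - (3v+2) - 3 expands to 27v^3 + 162v^2 + 177v + 51,
and factoring out 3 leaves 3(9v^3 + 54v^2 + 59v + 17).

3(9v^3 + 54v^2 + 59v + 17)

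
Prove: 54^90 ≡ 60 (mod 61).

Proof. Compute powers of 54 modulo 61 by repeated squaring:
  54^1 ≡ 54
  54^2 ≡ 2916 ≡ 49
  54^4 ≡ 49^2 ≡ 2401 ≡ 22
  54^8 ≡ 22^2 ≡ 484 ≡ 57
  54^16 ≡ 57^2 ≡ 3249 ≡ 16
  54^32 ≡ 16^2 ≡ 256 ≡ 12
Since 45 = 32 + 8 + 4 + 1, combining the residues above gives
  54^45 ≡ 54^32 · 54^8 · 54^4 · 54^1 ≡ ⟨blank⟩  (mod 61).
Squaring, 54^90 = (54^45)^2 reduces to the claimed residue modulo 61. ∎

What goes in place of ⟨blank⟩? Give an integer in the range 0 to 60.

11

Multiply the listed residues: 12 · 57 · 22 · 54 = 684 → 15048 → 812592.
Reducing modulo 61: 812592 = 13321·61 + 11, so 54^45 ≡ 11.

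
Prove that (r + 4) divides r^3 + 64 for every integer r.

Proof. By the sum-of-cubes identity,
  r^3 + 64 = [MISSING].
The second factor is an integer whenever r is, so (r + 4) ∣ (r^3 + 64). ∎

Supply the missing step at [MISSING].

(r + 4)(r^2 - 4r + 16)

Polynomial division of r^3 + 64 by r + 4 leaves remainder 0 and quotient r^2 - 4r + 16.
Hence r^3 + 64 = (r + 4)(r^2 - 4r + 16).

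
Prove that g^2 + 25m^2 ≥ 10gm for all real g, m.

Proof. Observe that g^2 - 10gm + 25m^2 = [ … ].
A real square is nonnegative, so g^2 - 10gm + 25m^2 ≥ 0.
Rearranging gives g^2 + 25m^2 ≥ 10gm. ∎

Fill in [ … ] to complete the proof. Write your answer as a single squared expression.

The leading and trailing coefficients are 1^2 and 5^2, and 10 = 2·1·5, so the trinomial is (g - 5m)^2.
Hence g^2 - 10gm + 25m^2 ≥ 0.

(g - 5m)^2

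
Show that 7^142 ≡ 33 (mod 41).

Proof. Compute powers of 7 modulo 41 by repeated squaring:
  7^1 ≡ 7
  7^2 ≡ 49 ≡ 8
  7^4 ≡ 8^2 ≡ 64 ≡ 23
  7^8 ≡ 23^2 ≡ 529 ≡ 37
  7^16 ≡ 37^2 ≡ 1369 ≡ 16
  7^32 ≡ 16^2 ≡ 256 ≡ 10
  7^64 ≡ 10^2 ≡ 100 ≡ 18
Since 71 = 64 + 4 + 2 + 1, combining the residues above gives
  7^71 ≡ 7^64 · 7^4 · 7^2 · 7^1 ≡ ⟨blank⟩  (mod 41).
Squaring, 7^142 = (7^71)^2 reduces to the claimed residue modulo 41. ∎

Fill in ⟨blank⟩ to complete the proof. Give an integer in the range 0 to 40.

7^64 · 7^4 · 7^2 · 7^1 ≡ 18 · 23 · 8 · 7 = 23184.
23184 mod 41 = 19, so 7^71 ≡ 19 (mod 41).

19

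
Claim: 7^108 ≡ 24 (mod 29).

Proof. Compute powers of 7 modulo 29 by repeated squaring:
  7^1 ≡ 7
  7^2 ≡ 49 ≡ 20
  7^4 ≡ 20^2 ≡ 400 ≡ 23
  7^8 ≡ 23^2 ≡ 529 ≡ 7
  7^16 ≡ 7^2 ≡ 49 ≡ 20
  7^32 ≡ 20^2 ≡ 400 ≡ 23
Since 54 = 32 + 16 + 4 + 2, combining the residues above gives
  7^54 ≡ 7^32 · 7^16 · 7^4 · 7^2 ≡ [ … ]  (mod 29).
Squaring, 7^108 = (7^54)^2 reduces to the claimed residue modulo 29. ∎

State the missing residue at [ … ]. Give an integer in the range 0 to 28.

7^32 · 7^16 · 7^4 · 7^2 ≡ 23 · 20 · 23 · 20 = 211600.
211600 mod 29 = 16, so 7^54 ≡ 16 (mod 29).

16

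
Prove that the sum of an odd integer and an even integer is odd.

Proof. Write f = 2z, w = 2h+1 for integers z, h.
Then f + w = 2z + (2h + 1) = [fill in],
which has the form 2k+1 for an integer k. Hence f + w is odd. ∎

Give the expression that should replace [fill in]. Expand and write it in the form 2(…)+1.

2(h + z) + 1

Expanding: 2z + (2h + 1) = 2h + 2z + 1.
Every term except the constant is even, so this is 2(h + z) + 1,
and h + z ∈ ℤ gives the required form.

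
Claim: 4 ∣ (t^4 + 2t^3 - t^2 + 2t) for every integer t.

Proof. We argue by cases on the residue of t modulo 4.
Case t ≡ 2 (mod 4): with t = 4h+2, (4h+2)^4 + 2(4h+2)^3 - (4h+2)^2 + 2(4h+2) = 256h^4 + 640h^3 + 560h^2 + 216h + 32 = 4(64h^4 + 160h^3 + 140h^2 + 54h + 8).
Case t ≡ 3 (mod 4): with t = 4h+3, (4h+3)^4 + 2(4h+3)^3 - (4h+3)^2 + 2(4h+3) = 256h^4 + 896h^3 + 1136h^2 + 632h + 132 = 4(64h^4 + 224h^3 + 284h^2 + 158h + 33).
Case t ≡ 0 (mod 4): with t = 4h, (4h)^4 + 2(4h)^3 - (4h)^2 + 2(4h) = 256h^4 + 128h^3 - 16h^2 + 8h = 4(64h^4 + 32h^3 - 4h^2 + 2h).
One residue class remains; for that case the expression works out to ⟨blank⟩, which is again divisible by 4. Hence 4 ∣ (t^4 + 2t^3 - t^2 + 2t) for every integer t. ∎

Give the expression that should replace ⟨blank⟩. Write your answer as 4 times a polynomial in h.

4(64h^4 + 96h^3 + 44h^2 + 10h + 1)

Only t ≡ 1 (mod 4) is unaccounted for. Put t = 4h+1:
(4h+1)^4 + 2(4h+1)^3 - (4h+1)^2 + 2(4h+1) expands to 256h^4 + 384h^3 + 176h^2 + 40h + 4,
and factoring out 4 leaves 4(64h^4 + 96h^3 + 44h^2 + 10h + 1).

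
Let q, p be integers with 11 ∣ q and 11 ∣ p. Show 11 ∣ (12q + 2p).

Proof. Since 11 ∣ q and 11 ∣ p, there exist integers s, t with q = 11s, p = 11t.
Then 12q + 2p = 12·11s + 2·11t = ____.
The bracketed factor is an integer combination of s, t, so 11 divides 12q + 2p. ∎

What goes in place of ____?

Each term has a factor of 11: 12·11s + 2·11t = 11·(12s + 2t).
Since 12s + 2t is an integer, 11 ∣ (12q + 2p).

11(12s + 2t)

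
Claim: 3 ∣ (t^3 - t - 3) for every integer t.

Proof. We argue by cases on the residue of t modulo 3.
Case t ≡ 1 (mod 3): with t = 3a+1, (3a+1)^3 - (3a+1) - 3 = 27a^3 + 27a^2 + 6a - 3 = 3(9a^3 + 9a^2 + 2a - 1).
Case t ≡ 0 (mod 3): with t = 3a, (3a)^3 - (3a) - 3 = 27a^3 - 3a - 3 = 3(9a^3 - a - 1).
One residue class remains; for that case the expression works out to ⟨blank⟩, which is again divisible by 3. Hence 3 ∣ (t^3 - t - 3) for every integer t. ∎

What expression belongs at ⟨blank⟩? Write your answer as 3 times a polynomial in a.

Only t ≡ 2 (mod 3) is unaccounted for. Put t = 3a+2:
(3a+2)^3 - (3a+2) - 3 expands to 27a^3 + 54a^2 + 33a + 3,
and factoring out 3 leaves 3(9a^3 + 18a^2 + 11a + 1).

3(9a^3 + 18a^2 + 11a + 1)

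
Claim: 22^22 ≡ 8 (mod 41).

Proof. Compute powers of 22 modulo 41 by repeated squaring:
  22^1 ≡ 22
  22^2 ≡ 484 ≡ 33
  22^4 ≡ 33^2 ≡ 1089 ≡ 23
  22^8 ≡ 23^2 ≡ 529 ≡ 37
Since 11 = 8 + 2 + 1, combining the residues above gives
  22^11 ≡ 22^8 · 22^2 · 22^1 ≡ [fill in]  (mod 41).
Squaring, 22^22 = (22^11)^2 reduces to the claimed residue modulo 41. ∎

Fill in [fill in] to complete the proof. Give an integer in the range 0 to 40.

Multiply the listed residues: 37 · 33 · 22 = 1221 → 26862.
Reducing modulo 41: 26862 = 655·41 + 7, so 22^11 ≡ 7.

7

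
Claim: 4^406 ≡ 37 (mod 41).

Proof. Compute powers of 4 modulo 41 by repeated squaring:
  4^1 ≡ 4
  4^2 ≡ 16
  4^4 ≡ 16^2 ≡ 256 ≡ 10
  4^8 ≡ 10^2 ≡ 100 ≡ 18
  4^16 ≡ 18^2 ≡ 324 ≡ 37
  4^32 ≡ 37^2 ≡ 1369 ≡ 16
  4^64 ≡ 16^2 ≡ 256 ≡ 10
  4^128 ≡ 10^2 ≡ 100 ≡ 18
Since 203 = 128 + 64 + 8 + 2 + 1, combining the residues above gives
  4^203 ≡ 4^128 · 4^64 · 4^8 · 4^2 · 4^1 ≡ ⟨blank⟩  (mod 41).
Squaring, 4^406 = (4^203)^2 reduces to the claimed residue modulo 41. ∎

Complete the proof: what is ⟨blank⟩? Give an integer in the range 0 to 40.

4^128 · 4^64 · 4^8 · 4^2 · 4^1 ≡ 18 · 10 · 18 · 16 · 4 = 207360.
207360 mod 41 = 23, so 4^203 ≡ 23 (mod 41).

23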